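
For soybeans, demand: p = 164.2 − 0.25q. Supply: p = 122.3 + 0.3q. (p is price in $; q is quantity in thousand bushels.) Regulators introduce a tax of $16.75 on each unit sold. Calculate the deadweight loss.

Competitive equilibrium: 164.2 − 0.25q = 122.3 + 0.3q → q* = 76.1818, p* = 145.1545.
With the tax, the buyer price exceeds the seller price by 16.75: (164.2 − 0.25q) − (122.3 + 0.3q) = 16.75 → q' = 45.7273.
Δq = 76.1818 − 45.7273 = 30.4545; the wedge equals the tax, 16.75.
Welfare loss = ½ × 30.4545 × 16.75 = $255.06 thousand.

$255.06 thousand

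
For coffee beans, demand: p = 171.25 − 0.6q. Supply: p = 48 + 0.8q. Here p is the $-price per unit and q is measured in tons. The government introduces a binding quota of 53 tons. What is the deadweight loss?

Competitive equilibrium: 171.25 − 0.6q = 48 + 0.8q → q* = 88.0357, p* = 118.4286.
At q = 53: demand price = 171.25 − 0.6·53 = 139.45; supply price = 48 + 0.8·53 = 90.4.
Δq = 88.0357 − 53 = 35.0357; wedge = 139.45 − 90.4 = 49.05.
Welfare loss = ½ × 35.0357 × 49.05 = $859.25.

$859.25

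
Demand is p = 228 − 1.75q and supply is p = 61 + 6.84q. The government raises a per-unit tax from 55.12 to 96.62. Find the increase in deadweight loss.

Competitive equilibrium: 228 − 1.75q = 61 + 6.84q → q* = 19.4412, p* = 193.9779.
For a per-unit tax t: Δq = t/8.59, so DWL = ½·t·(t/8.59) = t²/17.18.
At t = 55.12: DWL = 176.846. At t = 96.62: DWL = 543.389.
Increase = 543.389 − 176.846 = 366.54.

366.54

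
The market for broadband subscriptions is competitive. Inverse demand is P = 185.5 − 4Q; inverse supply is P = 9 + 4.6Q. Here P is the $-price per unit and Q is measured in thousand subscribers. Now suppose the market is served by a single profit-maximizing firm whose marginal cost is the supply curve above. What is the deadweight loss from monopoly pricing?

Competitive equilibrium: 185.5 − 4Q = 9 + 4.6Q → Q* = 20.52326, P* = 103.40698.
Marginal revenue: MR = 185.5 − 8Q. Set MR = MC: 185.5 − 8Q = 9 + 4.6Q → Q_m = 14.00794.
Price P_m = 185.5 − 4·14.00794 = 129.46824; MC(Q_m) = 9 + 4.6·14.00794 = 73.43652.
Competitive Q* = 20.52326, so ΔQ = 6.51532; wedge = 129.46824 − 73.43652 = 56.03172.
Welfare loss = ½ × 6.51532 × 56.03172 = $182.53 thousand.

$182.53 thousand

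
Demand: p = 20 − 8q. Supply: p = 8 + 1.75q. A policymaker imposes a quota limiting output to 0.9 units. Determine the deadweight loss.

0.53

Competitive equilibrium: 20 − 8q = 8 + 1.75q → q* = 1.2308, p* = 10.1538.
At q = 0.9: demand price = 20 − 8·0.9 = 12.8; supply price = 8 + 1.75·0.9 = 9.575.
Δq = 1.2308 − 0.9 = 0.3308; wedge = 12.8 − 9.575 = 3.225.
DWL = ½ × 0.3308 × 3.225 = 0.53.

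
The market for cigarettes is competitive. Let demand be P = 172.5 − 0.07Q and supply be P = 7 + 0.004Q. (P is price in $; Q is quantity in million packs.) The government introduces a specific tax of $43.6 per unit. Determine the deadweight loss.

Competitive equilibrium: 172.5 − 0.07Q = 7 + 0.004Q → Q* = 2236.4865, P* = 15.9459.
With the tax, the buyer price exceeds the seller price by 43.6: (172.5 − 0.07Q) − (7 + 0.004Q) = 43.6 → Q' = 1647.2973.
ΔQ = 2236.4865 − 1647.2973 = 589.1892; the wedge equals the tax, 43.6.
Deadweight loss = ½ × 589.1892 × 43.6 = $12844.32 million.

$12844.32 million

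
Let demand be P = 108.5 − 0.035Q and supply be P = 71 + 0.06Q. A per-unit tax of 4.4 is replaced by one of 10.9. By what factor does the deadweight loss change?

6.137

Competitive equilibrium: 108.5 − 0.035Q = 71 + 0.06Q → Q* = 394.7368, P* = 94.6842.
For a per-unit tax t: ΔQ = t/0.095, so DWL = ½·t·(t/0.095) = t²/0.19.
At t = 4.4: DWL = 101.895. At t = 10.9: DWL = 625.316.
Ratio = (10.9/4.4)² = 6.137.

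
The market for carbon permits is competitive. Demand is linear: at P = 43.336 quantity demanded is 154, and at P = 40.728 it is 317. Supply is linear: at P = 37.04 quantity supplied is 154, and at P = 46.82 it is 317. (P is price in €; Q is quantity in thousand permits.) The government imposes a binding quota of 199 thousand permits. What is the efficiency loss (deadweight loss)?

€54.42 thousand

Demand slope = (40.728 − 43.336)/(317 − 154) = −0.016, so P = 45.8 − 0.016Q.
Supply slope = (46.82 − 37.04)/(317 − 154) = 0.06, so P = 27.8 + 0.06Q.
Competitive equilibrium: 45.8 − 0.016Q = 27.8 + 0.06Q → Q* = 236.8421, P* = 42.0105.
At Q = 199: demand price = 45.8 − 0.016·199 = 42.616; supply price = 27.8 + 0.06·199 = 39.74.
ΔQ = 236.8421 − 199 = 37.8421; wedge = 42.616 − 39.74 = 2.876.
Deadweight loss = ½ × 37.8421 × 2.876 = €54.42 thousand.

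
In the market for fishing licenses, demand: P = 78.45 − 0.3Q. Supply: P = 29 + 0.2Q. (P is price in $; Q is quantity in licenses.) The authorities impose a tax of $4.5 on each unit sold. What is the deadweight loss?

Competitive equilibrium: 78.45 − 0.3Q = 29 + 0.2Q → Q* = 98.9, P* = 48.78.
With the tax, the buyer price exceeds the seller price by 4.5: (78.45 − 0.3Q) − (29 + 0.2Q) = 4.5 → Q' = 89.9.
ΔQ = 98.9 − 89.9 = 9; the wedge equals the tax, 4.5.
Deadweight loss = ½ × 9 × 4.5 = $20.25.

$20.25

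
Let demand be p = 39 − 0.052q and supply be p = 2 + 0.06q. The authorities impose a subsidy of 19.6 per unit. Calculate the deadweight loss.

1715

Competitive equilibrium: 39 − 0.052q = 2 + 0.06q → q* = 330.3571, p* = 21.8214.
The subsidy lowers effective supply by 19.6: p = 0.06q − 17.6.
New quantity: 39 − 0.052q = 0.06q − 17.6 → q' = 505.3571.
Overproduction Δq = 505.3571 − 330.3571 = 175; wedge = subsidy = 19.6.
DWL = ½ × 175 × 19.6 = 1715.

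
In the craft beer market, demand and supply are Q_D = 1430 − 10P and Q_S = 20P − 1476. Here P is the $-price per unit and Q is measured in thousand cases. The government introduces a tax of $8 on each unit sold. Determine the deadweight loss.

In inverse form: demand P = 143 − 0.1Q, supply P = 73.8 + 0.05Q.
Competitive equilibrium: 143 − 0.1Q = 73.8 + 0.05Q → Q* = 461.3333, P* = 96.8667.
With the tax, the buyer price exceeds the seller price by 8: (143 − 0.1Q) − (73.8 + 0.05Q) = 8 → Q' = 408.
ΔQ = 461.3333 − 408 = 53.3333; the wedge equals the tax, 8.
The triangle = ½ × 53.3333 × 8 = $213.33 thousand.

$213.33 thousand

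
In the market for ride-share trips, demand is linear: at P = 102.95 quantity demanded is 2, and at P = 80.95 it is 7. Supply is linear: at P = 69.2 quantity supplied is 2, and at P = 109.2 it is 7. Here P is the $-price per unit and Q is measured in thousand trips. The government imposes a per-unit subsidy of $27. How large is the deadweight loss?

$29.40 thousand

Demand slope = (80.95 − 102.95)/(7 − 2) = −4.4, so P = 111.75 − 4.4Q.
Supply slope = (109.2 − 69.2)/(7 − 2) = 8, so P = 53.2 + 8Q.
Competitive equilibrium: 111.75 − 4.4Q = 53.2 + 8Q → Q* = 4.72177, P* = 90.97419.
The subsidy lowers effective supply by 27: P = 26.2 + 8Q.
New quantity: 111.75 − 4.4Q = 26.2 + 8Q → Q' = 6.89919.
Overproduction ΔQ = 6.89919 − 4.72177 = 2.17742; wedge = subsidy = 27.
Welfare loss = ½ × 2.17742 × 27 = $29.40 thousand.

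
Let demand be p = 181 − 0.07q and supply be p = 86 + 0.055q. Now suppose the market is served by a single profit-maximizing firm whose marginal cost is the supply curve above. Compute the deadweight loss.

4651.94

Competitive equilibrium: 181 − 0.07q = 86 + 0.055q → q* = 760, p* = 127.8.
Marginal revenue: MR = 181 − 0.14q. Set MR = MC: 181 − 0.14q = 86 + 0.055q → q_m = 487.17949.
Price p_m = 181 − 0.07·487.17949 = 146.89744; MC(q_m) = 86 + 0.055·487.17949 = 112.79487.
Competitive q* = 760, so Δq = 272.82051; wedge = 146.89744 − 112.79487 = 34.10257.
Deadweight loss = ½ × 272.82051 × 34.10257 = 4651.94.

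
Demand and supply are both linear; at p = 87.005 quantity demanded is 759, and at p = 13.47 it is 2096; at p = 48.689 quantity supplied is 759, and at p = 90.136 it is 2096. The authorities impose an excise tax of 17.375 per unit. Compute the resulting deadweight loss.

Demand slope = (13.47 − 87.005)/(2096 − 759) = −0.055, so p = 128.75 − 0.055q.
Supply slope = (90.136 − 48.689)/(2096 − 759) = 0.031, so p = 25.16 + 0.031q.
Competitive equilibrium: 128.75 − 0.055q = 25.16 + 0.031q → q* = 1204.5349, p* = 62.5006.
With the tax, the buyer price exceeds the seller price by 17.375: (128.75 − 0.055q) − (25.16 + 0.031q) = 17.375 → q' = 1002.5.
Δq = 1204.5349 − 1002.5 = 202.0349; the wedge equals the tax, 17.375.
The triangle = ½ × 202.0349 × 17.375 = 1755.18.

1755.18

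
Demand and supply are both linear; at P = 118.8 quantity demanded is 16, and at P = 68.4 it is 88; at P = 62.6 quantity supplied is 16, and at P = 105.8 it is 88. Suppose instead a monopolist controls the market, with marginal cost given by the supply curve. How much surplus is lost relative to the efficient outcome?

279.35

Demand slope = (68.4 − 118.8)/(88 − 16) = −0.7, so P = 130 − 0.7Q.
Supply slope = (105.8 − 62.6)/(88 − 16) = 0.6, so P = 53 + 0.6Q.
Competitive equilibrium: 130 − 0.7Q = 53 + 0.6Q → Q* = 59.2308, P* = 88.5385.
Marginal revenue: MR = 130 − 1.4Q. Set MR = MC: 130 − 1.4Q = 53 + 0.6Q → Q_m = 38.5.
Price P_m = 130 − 0.7·38.5 = 103.05; MC(Q_m) = 53 + 0.6·38.5 = 76.1.
Competitive Q* = 59.2308, so ΔQ = 20.7308; wedge = 103.05 − 76.1 = 26.95.
Welfare loss = ½ × 20.7308 × 26.95 = 279.35.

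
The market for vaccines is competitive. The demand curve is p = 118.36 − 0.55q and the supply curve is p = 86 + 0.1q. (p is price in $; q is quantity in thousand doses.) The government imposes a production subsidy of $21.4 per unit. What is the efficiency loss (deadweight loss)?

$352.28 thousand

Competitive equilibrium: 118.36 − 0.55q = 86 + 0.1q → q* = 49.7846, p* = 90.9785.
The subsidy lowers effective supply by 21.4: p = 64.6 + 0.1q.
New quantity: 118.36 − 0.55q = 64.6 + 0.1q → q' = 82.7077.
Overproduction Δq = 82.7077 − 49.7846 = 32.9231; wedge = subsidy = 21.4.
The triangle = ½ × 32.9231 × 21.4 = $352.28 thousand.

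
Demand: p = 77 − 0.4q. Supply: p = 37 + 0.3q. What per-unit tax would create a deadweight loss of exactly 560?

28

Competitive equilibrium: 77 − 0.4q = 37 + 0.3q → q* = 57.1429, p* = 54.1429.
A tax t gives Δq = t/0.7 and wedge t, so DWL = t²/1.4.
t²/1.4 = 560 → t² = 784 → t = 28.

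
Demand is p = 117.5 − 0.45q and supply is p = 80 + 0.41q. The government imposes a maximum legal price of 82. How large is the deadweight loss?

Competitive equilibrium: 117.5 − 0.45q = 80 + 0.41q → q* = 43.6047, p* = 97.8779.
At the ceiling p = 82, quantity supplied = (82 − 80)/0.41 = 4.878.
Willingness to pay at q' = 4.878: 117.5 − 0.45·4.878 = 115.3049.
Δq = 43.6047 − 4.878 = 38.7267; wedge = 115.3049 − 82 = 33.3049.
The triangle = ½ × 38.7267 × 33.3049 = 644.89.

644.89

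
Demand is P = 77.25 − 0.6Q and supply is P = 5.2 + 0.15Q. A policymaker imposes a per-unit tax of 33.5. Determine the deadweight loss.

748.17

Competitive equilibrium: 77.25 − 0.6Q = 5.2 + 0.15Q → Q* = 96.0667, P* = 19.61.
With the tax, the buyer price exceeds the seller price by 33.5: (77.25 − 0.6Q) − (5.2 + 0.15Q) = 33.5 → Q' = 51.4.
ΔQ = 96.0667 − 51.4 = 44.6667; the wedge equals the tax, 33.5.
The triangle = ½ × 44.6667 × 33.5 = 748.17.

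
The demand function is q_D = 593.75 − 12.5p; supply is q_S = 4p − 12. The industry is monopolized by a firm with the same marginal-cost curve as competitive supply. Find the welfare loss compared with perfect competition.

114.23

In inverse form: demand p = 47.5 − 0.08q, supply p = 3 + 0.25q.
Competitive equilibrium: 47.5 − 0.08q = 3 + 0.25q → q* = 134.8485, p* = 36.7121.
Marginal revenue: MR = 47.5 − 0.16q. Set MR = MC: 47.5 − 0.16q = 3 + 0.25q → q_m = 108.5366.
Price p_m = 47.5 − 0.08·108.5366 = 38.8171; MC(q_m) = 3 + 0.25·108.5366 = 30.1342.
Competitive q* = 134.8485, so Δq = 26.3119; wedge = 38.8171 − 30.1342 = 8.6829.
DWL = ½ × 26.3119 × 8.6829 = 114.23.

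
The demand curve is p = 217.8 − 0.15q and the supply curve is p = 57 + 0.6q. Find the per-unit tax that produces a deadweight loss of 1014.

39

Competitive equilibrium: 217.8 − 0.15q = 57 + 0.6q → q* = 214.4, p* = 185.64.
A tax t gives Δq = t/0.75 and wedge t, so DWL = t²/1.5.
t²/1.5 = 1014 → t² = 1521 → t = 39.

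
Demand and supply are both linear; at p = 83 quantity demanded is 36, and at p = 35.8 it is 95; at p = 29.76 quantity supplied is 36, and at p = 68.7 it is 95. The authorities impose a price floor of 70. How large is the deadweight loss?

Demand slope = (35.8 − 83)/(95 − 36) = −0.8, so p = 111.8 − 0.8q.
Supply slope = (68.7 − 29.76)/(95 − 36) = 0.66, so p = 6 + 0.66q.
Competitive equilibrium: 111.8 − 0.8q = 6 + 0.66q → q* = 72.4658, p* = 53.8274.
At the floor p = 70, quantity demanded = (111.8 − 70)/0.8 = 52.25.
Sellers' marginal cost at q' = 52.25: 6 + 0.66·52.25 = 40.485.
Δq = 72.4658 − 52.25 = 20.2158; wedge = 70 − 40.485 = 29.515.
Deadweight loss = ½ × 20.2158 × 29.515 = 298.33.

298.33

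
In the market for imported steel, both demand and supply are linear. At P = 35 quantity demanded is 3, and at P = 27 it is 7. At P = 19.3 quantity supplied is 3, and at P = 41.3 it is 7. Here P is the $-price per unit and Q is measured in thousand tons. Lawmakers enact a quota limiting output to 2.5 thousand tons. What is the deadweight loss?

$25.22 thousand

Demand slope = (27 − 35)/(7 − 3) = −2, so P = 41 − 2Q.
Supply slope = (41.3 − 19.3)/(7 − 3) = 5.5, so P = 2.8 + 5.5Q.
Competitive equilibrium: 41 − 2Q = 2.8 + 5.5Q → Q* = 5.0933, P* = 30.8133.
At Q = 2.5: demand price = 41 − 2·2.5 = 36; supply price = 2.8 + 5.5·2.5 = 16.55.
ΔQ = 5.0933 − 2.5 = 2.5933; wedge = 36 − 16.55 = 19.45.
Welfare loss = ½ × 2.5933 × 19.45 = $25.22 thousand.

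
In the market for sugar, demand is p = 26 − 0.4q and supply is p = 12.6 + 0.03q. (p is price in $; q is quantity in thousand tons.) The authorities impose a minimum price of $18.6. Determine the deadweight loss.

Competitive equilibrium: 26 − 0.4q = 12.6 + 0.03q → q* = 31.1628, p* = 13.5349.
At the floor p = 18.6, quantity demanded = (26 − 18.6)/0.4 = 18.5.
Sellers' marginal cost at q' = 18.5: 12.6 + 0.03·18.5 = 13.155.
Δq = 31.1628 − 18.5 = 12.6628; wedge = 18.6 − 13.155 = 5.445.
Deadweight loss = ½ × 12.6628 × 5.445 = $34.47 thousand.

$34.47 thousand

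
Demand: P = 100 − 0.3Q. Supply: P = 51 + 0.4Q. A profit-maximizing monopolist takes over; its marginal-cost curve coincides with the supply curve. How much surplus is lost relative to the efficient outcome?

154.35

Competitive equilibrium: 100 − 0.3Q = 51 + 0.4Q → Q* = 70, P* = 79.
Marginal revenue: MR = 100 − 0.6Q. Set MR = MC: 100 − 0.6Q = 51 + 0.4Q → Q_m = 49.
Price P_m = 100 − 0.3·49 = 85.3; MC(Q_m) = 51 + 0.4·49 = 70.6.
Competitive Q* = 70, so ΔQ = 21; wedge = 85.3 − 70.6 = 14.7.
DWL = ½ × 21 × 14.7 = 154.35.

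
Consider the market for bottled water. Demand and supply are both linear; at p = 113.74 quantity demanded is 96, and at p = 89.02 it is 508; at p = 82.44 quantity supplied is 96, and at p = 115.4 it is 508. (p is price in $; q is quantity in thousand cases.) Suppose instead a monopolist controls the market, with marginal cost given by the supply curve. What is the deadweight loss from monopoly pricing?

$643.39 thousand

Demand slope = (89.02 − 113.74)/(508 − 96) = −0.06, so p = 119.5 − 0.06q.
Supply slope = (115.4 − 82.44)/(508 − 96) = 0.08, so p = 74.76 + 0.08q.
Competitive equilibrium: 119.5 − 0.06q = 74.76 + 0.08q → q* = 319.5714, p* = 100.3257.
Marginal revenue: MR = 119.5 − 0.12q. Set MR = MC: 119.5 − 0.12q = 74.76 + 0.08q → q_m = 223.7.
Price p_m = 119.5 − 0.06·223.7 = 106.078; MC(q_m) = 74.76 + 0.08·223.7 = 92.656.
Competitive q* = 319.5714, so Δq = 95.8714; wedge = 106.078 − 92.656 = 13.422.
Deadweight loss = ½ × 95.8714 × 13.422 = $643.39 thousand.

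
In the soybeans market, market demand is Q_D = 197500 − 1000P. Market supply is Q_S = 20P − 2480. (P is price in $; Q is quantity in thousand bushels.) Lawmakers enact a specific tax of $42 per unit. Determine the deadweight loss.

$17294.12 thousand

In inverse form: demand P = 197.5 − 0.001Q, supply P = 124 + 0.05Q.
Competitive equilibrium: 197.5 − 0.001Q = 124 + 0.05Q → Q* = 1441.1765, P* = 196.0588.
With the tax, the buyer price exceeds the seller price by 42: (197.5 − 0.001Q) − (124 + 0.05Q) = 42 → Q' = 617.6471.
ΔQ = 1441.1765 − 617.6471 = 823.5294; the wedge equals the tax, 42.
The triangle = ½ × 823.5294 × 42 = $17294.12 thousand.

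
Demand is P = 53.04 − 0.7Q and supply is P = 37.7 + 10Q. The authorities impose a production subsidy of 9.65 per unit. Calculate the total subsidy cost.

22.54

Competitive equilibrium: 53.04 − 0.7Q = 37.7 + 10Q → Q* = 1.4336, P* = 52.0364.
The subsidy lowers effective supply by 9.65: P = 28.05 + 10Q.
New quantity: 53.04 − 0.7Q = 28.05 + 10Q → Q' = 2.3355.
Total subsidy cost = 9.65 × 2.3355 = 22.54.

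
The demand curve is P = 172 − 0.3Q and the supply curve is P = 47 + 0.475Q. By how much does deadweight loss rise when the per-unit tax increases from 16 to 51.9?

Competitive equilibrium: 172 − 0.3Q = 47 + 0.475Q → Q* = 161.2903, P* = 123.6129.
For a per-unit tax t: ΔQ = t/0.775, so DWL = ½·t·(t/0.775) = t²/1.55.
At t = 16: DWL = 165.161. At t = 51.9: DWL = 1737.813.
Increase = 1737.813 − 165.161 = 1572.65.

1572.65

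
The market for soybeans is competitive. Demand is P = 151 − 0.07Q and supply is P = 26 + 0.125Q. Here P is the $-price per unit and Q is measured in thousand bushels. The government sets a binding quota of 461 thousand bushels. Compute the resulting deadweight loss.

Competitive equilibrium: 151 − 0.07Q = 26 + 0.125Q → Q* = 641.0256, P* = 106.1282.
At Q = 461: demand price = 151 − 0.07·461 = 118.73; supply price = 26 + 0.125·461 = 83.625.
ΔQ = 641.0256 − 461 = 180.0256; wedge = 118.73 − 83.625 = 35.105.
The triangle = ½ × 180.0256 × 35.105 = $3159.90 thousand.

$3159.90 thousand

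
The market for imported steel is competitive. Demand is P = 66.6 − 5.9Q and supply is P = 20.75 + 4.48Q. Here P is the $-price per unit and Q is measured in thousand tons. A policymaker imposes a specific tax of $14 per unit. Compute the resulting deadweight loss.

$9.44 thousand

Competitive equilibrium: 66.6 − 5.9Q = 20.75 + 4.48Q → Q* = 4.4171, P* = 40.5388.
With the tax, the buyer price exceeds the seller price by 14: (66.6 − 5.9Q) − (20.75 + 4.48Q) = 14 → Q' = 3.0684.
ΔQ = 4.4171 − 3.0684 = 1.3487; the wedge equals the tax, 14.
DWL = ½ × 1.3487 × 14 = $9.44 thousand.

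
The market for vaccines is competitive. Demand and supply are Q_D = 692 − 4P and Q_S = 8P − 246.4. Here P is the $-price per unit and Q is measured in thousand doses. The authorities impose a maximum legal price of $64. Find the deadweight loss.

$2419.68 thousand

In inverse form: demand P = 173 − 0.25Q, supply P = 30.8 + 0.125Q.
Competitive equilibrium: 173 − 0.25Q = 30.8 + 0.125Q → Q* = 379.2, P* = 78.2.
At the ceiling P = 64, quantity supplied = (64 − 30.8)/0.125 = 265.6.
Willingness to pay at Q' = 265.6: 173 − 0.25·265.6 = 106.6.
ΔQ = 379.2 − 265.6 = 113.6; wedge = 106.6 − 64 = 42.6.
The triangle = ½ × 113.6 × 42.6 = $2419.68 thousand.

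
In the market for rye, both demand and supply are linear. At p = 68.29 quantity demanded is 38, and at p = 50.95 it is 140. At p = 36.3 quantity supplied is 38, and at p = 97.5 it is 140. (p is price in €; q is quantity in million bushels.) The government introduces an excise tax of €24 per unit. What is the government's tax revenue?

Demand slope = (50.95 − 68.29)/(140 − 38) = −0.17, so p = 74.75 − 0.17q.
Supply slope = (97.5 − 36.3)/(140 − 38) = 0.6, so p = 13.5 + 0.6q.
Competitive equilibrium: 74.75 − 0.17q = 13.5 + 0.6q → q* = 79.5455, p* = 61.2273.
With the tax, the buyer price exceeds the seller price by 24: (74.75 − 0.17q) − (13.5 + 0.6q) = 24 → q' = 48.3766.
Tax revenue = 24 × 48.3766 = €1161.04 million.

€1161.04 million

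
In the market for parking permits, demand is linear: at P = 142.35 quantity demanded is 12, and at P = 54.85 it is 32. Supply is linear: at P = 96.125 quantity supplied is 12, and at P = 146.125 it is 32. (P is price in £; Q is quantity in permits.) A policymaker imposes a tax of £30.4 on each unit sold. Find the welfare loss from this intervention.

£67.21

Demand slope = (54.85 − 142.35)/(32 − 12) = −4.375, so P = 194.85 − 4.375Q.
Supply slope = (146.125 − 96.125)/(32 − 12) = 2.5, so P = 66.125 + 2.5Q.
Competitive equilibrium: 194.85 − 4.375Q = 66.125 + 2.5Q → Q* = 18.7236, P* = 112.9341.
With the tax, the buyer price exceeds the seller price by 30.4: (194.85 − 4.375Q) − (66.125 + 2.5Q) = 30.4 → Q' = 14.3018.
ΔQ = 18.7236 − 14.3018 = 4.4218; the wedge equals the tax, 30.4.
Deadweight loss = ½ × 4.4218 × 30.4 = £67.21.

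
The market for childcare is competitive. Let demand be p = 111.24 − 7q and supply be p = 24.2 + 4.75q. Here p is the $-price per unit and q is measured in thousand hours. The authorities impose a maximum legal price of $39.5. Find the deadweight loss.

$102.98 thousand

Competitive equilibrium: 111.24 − 7q = 24.2 + 4.75q → q* = 7.40766, p* = 59.38638.
At the ceiling p = 39.5, quantity supplied = (39.5 − 24.2)/4.75 = 3.22105.
Willingness to pay at q' = 3.22105: 111.24 − 7·3.22105 = 88.69265.
Δq = 7.40766 − 3.22105 = 4.18661; wedge = 88.69265 − 39.5 = 49.19265.
Deadweight loss = ½ × 4.18661 × 49.19265 = $102.98 thousand.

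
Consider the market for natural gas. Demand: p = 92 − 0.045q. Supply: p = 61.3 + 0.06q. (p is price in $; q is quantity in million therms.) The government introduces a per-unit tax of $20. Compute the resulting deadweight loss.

$1904.76 million

Competitive equilibrium: 92 − 0.045q = 61.3 + 0.06q → q* = 292.381, p* = 78.8429.
With the tax, the buyer price exceeds the seller price by 20: (92 − 0.045q) − (61.3 + 0.06q) = 20 → q' = 101.9048.
Δq = 292.381 − 101.9048 = 190.4762; the wedge equals the tax, 20.
Deadweight loss = ½ × 190.4762 × 20 = $1904.76 million.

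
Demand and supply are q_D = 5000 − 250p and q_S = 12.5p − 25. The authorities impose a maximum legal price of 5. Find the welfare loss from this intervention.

In inverse form: demand p = 20 − 0.004q, supply p = 2 + 0.08q.
Competitive equilibrium: 20 − 0.004q = 2 + 0.08q → q* = 214.2857, p* = 19.1429.
At the ceiling p = 5, quantity supplied = (5 − 2)/0.08 = 37.5.
Willingness to pay at q' = 37.5: 20 − 0.004·37.5 = 19.85.
Δq = 214.2857 − 37.5 = 176.7857; wedge = 19.85 − 5 = 14.85.
DWL = ½ × 176.7857 × 14.85 = 1312.63.

1312.63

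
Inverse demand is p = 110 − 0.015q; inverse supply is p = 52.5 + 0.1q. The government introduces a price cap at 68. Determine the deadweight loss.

6843.94

Competitive equilibrium: 110 − 0.015q = 52.5 + 0.1q → q* = 500, p* = 102.5.
At the ceiling p = 68, quantity supplied = (68 − 52.5)/0.1 = 155.
Willingness to pay at q' = 155: 110 − 0.015·155 = 107.675.
Δq = 500 − 155 = 345; wedge = 107.675 − 68 = 39.675.
The triangle = ½ × 345 × 39.675 = 6843.94.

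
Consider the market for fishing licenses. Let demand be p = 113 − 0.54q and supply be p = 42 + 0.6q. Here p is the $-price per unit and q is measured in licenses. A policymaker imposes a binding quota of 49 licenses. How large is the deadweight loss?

Competitive equilibrium: 113 − 0.54q = 42 + 0.6q → q* = 62.2807, p* = 79.3684.
At q = 49: demand price = 113 − 0.54·49 = 86.54; supply price = 42 + 0.6·49 = 71.4.
Δq = 62.2807 − 49 = 13.2807; wedge = 86.54 − 71.4 = 15.14.
Deadweight loss = ½ × 13.2807 × 15.14 = $100.53.

$100.53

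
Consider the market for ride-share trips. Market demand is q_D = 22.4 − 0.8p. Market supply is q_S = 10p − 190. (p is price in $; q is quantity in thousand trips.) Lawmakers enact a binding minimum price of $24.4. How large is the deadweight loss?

$9.68 thousand

In inverse form: demand p = 28 − 1.25q, supply p = 19 + 0.1q.
Competitive equilibrium: 28 − 1.25q = 19 + 0.1q → q* = 6.6667, p* = 19.6667.
At the floor p = 24.4, quantity demanded = (28 − 24.4)/1.25 = 2.88.
Sellers' marginal cost at q' = 2.88: 19 + 0.1·2.88 = 19.288.
Δq = 6.6667 − 2.88 = 3.7867; wedge = 24.4 − 19.288 = 5.112.
Deadweight loss = ½ × 3.7867 × 5.112 = $9.68 thousand.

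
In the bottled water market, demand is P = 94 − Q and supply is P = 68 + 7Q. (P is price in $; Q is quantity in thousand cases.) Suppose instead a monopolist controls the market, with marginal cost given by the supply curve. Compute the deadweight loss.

Competitive equilibrium: 94 − Q = 68 + 7Q → Q* = 3.25, P* = 90.75.
Marginal revenue: MR = 94 − 2Q. Set MR = MC: 94 − 2Q = 68 + 7Q → Q_m = 2.8889.
Price P_m = 94 − 1·2.8889 = 91.1111; MC(Q_m) = 68 + 7·2.8889 = 88.2223.
Competitive Q* = 3.25, so ΔQ = 0.3611; wedge = 91.1111 − 88.2223 = 2.8888.
Deadweight loss = ½ × 0.3611 × 2.8888 = $0.52 thousand.

$0.52 thousand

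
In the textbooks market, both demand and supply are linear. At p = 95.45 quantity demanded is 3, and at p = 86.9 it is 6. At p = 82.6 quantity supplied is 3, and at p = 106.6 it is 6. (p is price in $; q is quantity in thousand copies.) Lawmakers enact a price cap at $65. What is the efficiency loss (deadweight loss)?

Demand slope = (86.9 − 95.45)/(6 − 3) = −2.85, so p = 104 − 2.85q.
Supply slope = (106.6 − 82.6)/(6 − 3) = 8, so p = 58.6 + 8q.
Competitive equilibrium: 104 − 2.85q = 58.6 + 8q → q* = 4.1843, p* = 92.0747.
At the ceiling p = 65, quantity supplied = (65 − 58.6)/8 = 0.8.
Willingness to pay at q' = 0.8: 104 − 2.85·0.8 = 101.72.
Δq = 4.1843 − 0.8 = 3.3843; wedge = 101.72 − 65 = 36.72.
DWL = ½ × 3.3843 × 36.72 = $62.14 thousand.

$62.14 thousand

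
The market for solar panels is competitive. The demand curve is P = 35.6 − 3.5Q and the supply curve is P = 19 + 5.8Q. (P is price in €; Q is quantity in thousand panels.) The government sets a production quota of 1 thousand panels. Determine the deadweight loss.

€2.87 thousand

Competitive equilibrium: 35.6 − 3.5Q = 19 + 5.8Q → Q* = 1.78495, P* = 29.35269.
At Q = 1: demand price = 35.6 − 3.5·1 = 32.1; supply price = 19 + 5.8·1 = 24.8.
ΔQ = 1.78495 − 1 = 0.78495; wedge = 32.1 − 24.8 = 7.3.
Deadweight loss = ½ × 0.78495 × 7.3 = €2.87 thousand.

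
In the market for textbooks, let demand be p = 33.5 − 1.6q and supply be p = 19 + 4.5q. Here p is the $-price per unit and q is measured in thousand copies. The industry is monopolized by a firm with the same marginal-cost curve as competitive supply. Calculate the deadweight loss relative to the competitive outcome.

Competitive equilibrium: 33.5 − 1.6q = 19 + 4.5q → q* = 2.377, p* = 29.6967.
Marginal revenue: MR = 33.5 − 3.2q. Set MR = MC: 33.5 − 3.2q = 19 + 4.5q → q_m = 1.8831.
Price p_m = 33.5 − 1.6·1.8831 = 30.487; MC(q_m) = 19 + 4.5·1.8831 = 27.474.
Competitive q* = 2.377, so Δq = 0.4939; wedge = 30.487 − 27.474 = 3.013.
DWL = ½ × 0.4939 × 3.013 = $0.74 thousand.

$0.74 thousand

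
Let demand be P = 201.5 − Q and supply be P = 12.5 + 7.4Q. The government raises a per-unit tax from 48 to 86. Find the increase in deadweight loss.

303.10

Competitive equilibrium: 201.5 − Q = 12.5 + 7.4Q → Q* = 22.5, P* = 179.
For a per-unit tax t: ΔQ = t/8.4, so DWL = ½·t·(t/8.4) = t²/16.8.
At t = 48: DWL = 137.143. At t = 86: DWL = 440.238.
Increase = 440.238 − 137.143 = 303.10.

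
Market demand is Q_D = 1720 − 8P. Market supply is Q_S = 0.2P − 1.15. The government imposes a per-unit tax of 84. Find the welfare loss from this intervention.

In inverse form: demand P = 215 − 0.125Q, supply P = 5.75 + 5Q.
Competitive equilibrium: 215 − 0.125Q = 5.75 + 5Q → Q* = 40.8293, P* = 209.8963.
With the tax, the buyer price exceeds the seller price by 84: (215 − 0.125Q) − (5.75 + 5Q) = 84 → Q' = 24.439.
ΔQ = 40.8293 − 24.439 = 16.3903; the wedge equals the tax, 84.
DWL = ½ × 16.3903 × 84 = 688.39.

688.39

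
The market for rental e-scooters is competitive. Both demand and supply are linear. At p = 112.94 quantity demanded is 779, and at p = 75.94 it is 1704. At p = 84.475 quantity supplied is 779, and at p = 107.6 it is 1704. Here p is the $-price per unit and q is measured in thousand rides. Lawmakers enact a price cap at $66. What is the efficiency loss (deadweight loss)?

$45017.31 thousand

Demand slope = (75.94 − 112.94)/(1704 − 779) = −0.04, so p = 144.1 − 0.04q.
Supply slope = (107.6 − 84.475)/(1704 − 779) = 0.025, so p = 65 + 0.025q.
Competitive equilibrium: 144.1 − 0.04q = 65 + 0.025q → q* = 1216.9231, p* = 95.4231.
At the ceiling p = 66, quantity supplied = (66 − 65)/0.025 = 40.
Willingness to pay at q' = 40: 144.1 − 0.04·40 = 142.5.
Δq = 1216.9231 − 40 = 1176.9231; wedge = 142.5 − 66 = 76.5.
The triangle = ½ × 1176.9231 × 76.5 = $45017.31 thousand.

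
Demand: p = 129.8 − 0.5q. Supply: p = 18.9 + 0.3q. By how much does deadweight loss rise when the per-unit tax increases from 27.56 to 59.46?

1734.96

Competitive equilibrium: 129.8 − 0.5q = 18.9 + 0.3q → q* = 138.625, p* = 60.4875.
For a per-unit tax t: Δq = t/0.8, so DWL = ½·t·(t/0.8) = t²/1.6.
At t = 27.56: DWL = 474.721. At t = 59.46: DWL = 2209.682.
Increase = 2209.682 − 474.721 = 1734.96.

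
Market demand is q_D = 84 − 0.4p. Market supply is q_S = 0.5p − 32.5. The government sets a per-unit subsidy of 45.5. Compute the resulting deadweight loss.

230.03

In inverse form: demand p = 210 − 2.5q, supply p = 65 + 2q.
Competitive equilibrium: 210 − 2.5q = 65 + 2q → q* = 32.2222, p* = 129.4444.
The subsidy lowers effective supply by 45.5: p = 19.5 + 2q.
New quantity: 210 − 2.5q = 19.5 + 2q → q' = 42.3333.
Overproduction Δq = 42.3333 − 32.2222 = 10.1111; wedge = subsidy = 45.5.
The triangle = ½ × 10.1111 × 45.5 = 230.03.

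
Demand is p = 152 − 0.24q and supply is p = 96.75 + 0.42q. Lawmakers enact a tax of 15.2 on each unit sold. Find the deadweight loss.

Competitive equilibrium: 152 − 0.24q = 96.75 + 0.42q → q* = 83.7121, p* = 131.9091.
With the tax, the buyer price exceeds the seller price by 15.2: (152 − 0.24q) − (96.75 + 0.42q) = 15.2 → q' = 60.6818.
Δq = 83.7121 − 60.6818 = 23.0303; the wedge equals the tax, 15.2.
Welfare loss = ½ × 23.0303 × 15.2 = 175.03.

175.03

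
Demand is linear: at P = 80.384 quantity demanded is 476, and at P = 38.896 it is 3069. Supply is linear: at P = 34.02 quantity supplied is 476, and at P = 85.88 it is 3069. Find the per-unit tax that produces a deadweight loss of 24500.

Demand slope = (38.896 − 80.384)/(3069 − 476) = −0.016, so P = 88 − 0.016Q.
Supply slope = (85.88 − 34.02)/(3069 − 476) = 0.02, so P = 24.5 + 0.02Q.
Competitive equilibrium: 88 − 0.016Q = 24.5 + 0.02Q → Q* = 1763.8889, P* = 59.7778.
A tax t gives ΔQ = t/0.036 and wedge t, so DWL = t²/0.072.
t²/0.072 = 24500 → t² = 1764 → t = 42.

42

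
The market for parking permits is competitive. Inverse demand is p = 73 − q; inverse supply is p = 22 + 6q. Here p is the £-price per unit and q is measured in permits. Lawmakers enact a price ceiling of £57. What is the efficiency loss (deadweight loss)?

£7.38

Competitive equilibrium: 73 − q = 22 + 6q → q* = 7.2857, p* = 65.7143.
At the ceiling p = 57, quantity supplied = (57 − 22)/6 = 5.8333.
Willingness to pay at q' = 5.8333: 73 − 1·5.8333 = 67.1667.
Δq = 7.2857 − 5.8333 = 1.4524; wedge = 67.1667 − 57 = 10.1667.
Welfare loss = ½ × 1.4524 × 10.1667 = £7.38.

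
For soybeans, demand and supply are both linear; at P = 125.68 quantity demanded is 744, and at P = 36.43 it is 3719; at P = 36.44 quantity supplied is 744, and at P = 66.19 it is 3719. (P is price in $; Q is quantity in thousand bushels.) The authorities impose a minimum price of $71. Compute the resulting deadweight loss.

$3334.72 thousand

Demand slope = (36.43 − 125.68)/(3719 − 744) = −0.03, so P = 148 − 0.03Q.
Supply slope = (66.19 − 36.44)/(3719 − 744) = 0.01, so P = 29 + 0.01Q.
Competitive equilibrium: 148 − 0.03Q = 29 + 0.01Q → Q* = 2975, P* = 58.75.
At the floor P = 71, quantity demanded = (148 − 71)/0.03 = 2566.6667.
Sellers' marginal cost at Q' = 2566.6667: 29 + 0.01·2566.6667 = 54.6667.
ΔQ = 2975 − 2566.6667 = 408.3333; wedge = 71 − 54.6667 = 16.3333.
The triangle = ½ × 408.3333 × 16.3333 = $3334.72 thousand.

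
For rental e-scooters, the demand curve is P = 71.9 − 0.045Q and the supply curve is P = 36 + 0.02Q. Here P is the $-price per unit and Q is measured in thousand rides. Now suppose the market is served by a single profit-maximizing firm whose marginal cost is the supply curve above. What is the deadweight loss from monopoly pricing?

$1659.15 thousand

Competitive equilibrium: 71.9 − 0.045Q = 36 + 0.02Q → Q* = 552.30769, P* = 47.04615.
Marginal revenue: MR = 71.9 − 0.09Q. Set MR = MC: 71.9 − 0.09Q = 36 + 0.02Q → Q_m = 326.36364.
Price P_m = 71.9 − 0.045·326.36364 = 57.21364; MC(Q_m) = 36 + 0.02·326.36364 = 42.52727.
Competitive Q* = 552.30769, so ΔQ = 225.94405; wedge = 57.21364 − 42.52727 = 14.68637.
Deadweight loss = ½ × 225.94405 × 14.68637 = $1659.15 thousand.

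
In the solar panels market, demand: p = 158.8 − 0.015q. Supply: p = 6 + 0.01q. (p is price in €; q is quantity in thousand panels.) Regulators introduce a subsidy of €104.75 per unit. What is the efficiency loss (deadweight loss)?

€219451.25 thousand

Competitive equilibrium: 158.8 − 0.015q = 6 + 0.01q → q* = 6112, p* = 67.12.
The subsidy lowers effective supply by 104.75: p = 0.01q − 98.75.
New quantity: 158.8 − 0.015q = 0.01q − 98.75 → q' = 10302.
Overproduction Δq = 10302 − 6112 = 4190; wedge = subsidy = 104.75.
The triangle = ½ × 4190 × 104.75 = €219451.25 thousand.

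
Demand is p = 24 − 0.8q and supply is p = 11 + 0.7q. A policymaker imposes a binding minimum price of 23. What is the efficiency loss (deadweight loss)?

Competitive equilibrium: 24 − 0.8q = 11 + 0.7q → q* = 8.6667, p* = 17.0667.
At the floor p = 23, quantity demanded = (24 − 23)/0.8 = 1.25.
Sellers' marginal cost at q' = 1.25: 11 + 0.7·1.25 = 11.875.
Δq = 8.6667 − 1.25 = 7.4167; wedge = 23 − 11.875 = 11.125.
The triangle = ½ × 7.4167 × 11.125 = 41.26.

41.26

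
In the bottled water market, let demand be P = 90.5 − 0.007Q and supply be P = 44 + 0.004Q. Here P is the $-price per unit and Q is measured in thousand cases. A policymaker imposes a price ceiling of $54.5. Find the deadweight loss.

Competitive equilibrium: 90.5 − 0.007Q = 44 + 0.004Q → Q* = 4227.2727, P* = 60.9091.
At the ceiling P = 54.5, quantity supplied = (54.5 − 44)/0.004 = 2625.
Willingness to pay at Q' = 2625: 90.5 − 0.007·2625 = 72.125.
ΔQ = 4227.2727 − 2625 = 1602.2727; wedge = 72.125 − 54.5 = 17.625.
The triangle = ½ × 1602.2727 × 17.625 = $14120.03 thousand.

$14120.03 thousand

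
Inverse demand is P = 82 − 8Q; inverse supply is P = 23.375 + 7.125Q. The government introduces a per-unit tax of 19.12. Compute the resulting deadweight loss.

12.09

Competitive equilibrium: 82 − 8Q = 23.375 + 7.125Q → Q* = 3.87603, P* = 50.99174.
With the tax, the buyer price exceeds the seller price by 19.12: (82 − 8Q) − (23.375 + 7.125Q) = 19.12 → Q' = 2.6119.
ΔQ = 3.87603 − 2.6119 = 1.26413; the wedge equals the tax, 19.12.
Welfare loss = ½ × 1.26413 × 19.12 = 12.09.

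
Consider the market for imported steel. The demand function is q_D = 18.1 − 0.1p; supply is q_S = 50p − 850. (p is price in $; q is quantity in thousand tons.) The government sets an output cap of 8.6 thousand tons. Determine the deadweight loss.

$302.26 thousand

In inverse form: demand p = 181 − 10q, supply p = 17 + 0.02q.
Competitive equilibrium: 181 − 10q = 17 + 0.02q → q* = 16.3673, p* = 17.3273.
At q = 8.6: demand price = 181 − 10·8.6 = 95; supply price = 17 + 0.02·8.6 = 17.172.
Δq = 16.3673 − 8.6 = 7.7673; wedge = 95 − 17.172 = 77.828.
DWL = ½ × 7.7673 × 77.828 = $302.26 thousand.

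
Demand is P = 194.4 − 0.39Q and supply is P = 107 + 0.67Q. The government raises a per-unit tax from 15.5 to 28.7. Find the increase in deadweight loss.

275.21

Competitive equilibrium: 194.4 − 0.39Q = 107 + 0.67Q → Q* = 82.4528, P* = 162.2434.
For a per-unit tax t: ΔQ = t/1.06, so DWL = ½·t·(t/1.06) = t²/2.12.
At t = 15.5: DWL = 113.325. At t = 28.7: DWL = 388.533.
Increase = 388.533 − 113.325 = 275.21.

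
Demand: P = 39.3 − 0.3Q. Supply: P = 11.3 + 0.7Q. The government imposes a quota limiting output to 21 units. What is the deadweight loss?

Competitive equilibrium: 39.3 − 0.3Q = 11.3 + 0.7Q → Q* = 28, P* = 30.9.
At Q = 21: demand price = 39.3 − 0.3·21 = 33; supply price = 11.3 + 0.7·21 = 26.
ΔQ = 28 − 21 = 7; wedge = 33 − 26 = 7.
Welfare loss = ½ × 7 × 7 = 24.50.

24.50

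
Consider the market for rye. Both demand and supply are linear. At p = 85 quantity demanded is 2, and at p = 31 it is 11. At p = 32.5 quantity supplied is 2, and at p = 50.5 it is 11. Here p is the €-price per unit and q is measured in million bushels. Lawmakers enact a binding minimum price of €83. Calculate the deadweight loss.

Demand slope = (31 − 85)/(11 − 2) = −6, so p = 97 − 6q.
Supply slope = (50.5 − 32.5)/(11 − 2) = 2, so p = 28.5 + 2q.
Competitive equilibrium: 97 − 6q = 28.5 + 2q → q* = 8.5625, p* = 45.625.
At the floor p = 83, quantity demanded = (97 − 83)/6 = 2.3333.
Sellers' marginal cost at q' = 2.3333: 28.5 + 2·2.3333 = 33.1666.
Δq = 8.5625 − 2.3333 = 6.2292; wedge = 83 − 33.1666 = 49.8334.
Welfare loss = ½ × 6.2292 × 49.8334 = €155.21 million.

€155.21 million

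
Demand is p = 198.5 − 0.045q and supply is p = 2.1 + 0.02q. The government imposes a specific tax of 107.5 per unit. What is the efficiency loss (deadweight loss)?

88894.23

Competitive equilibrium: 198.5 − 0.045q = 2.1 + 0.02q → q* = 3021.5385, p* = 62.5308.
With the tax, the buyer price exceeds the seller price by 107.5: (198.5 − 0.045q) − (2.1 + 0.02q) = 107.5 → q' = 1367.6923.
Δq = 3021.5385 − 1367.6923 = 1653.8462; the wedge equals the tax, 107.5.
Welfare loss = ½ × 1653.8462 × 107.5 = 88894.23.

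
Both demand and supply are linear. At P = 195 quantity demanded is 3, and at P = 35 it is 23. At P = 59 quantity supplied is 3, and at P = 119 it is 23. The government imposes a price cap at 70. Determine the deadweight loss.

416.01

Demand slope = (35 − 195)/(23 − 3) = −8, so P = 219 − 8Q.
Supply slope = (119 − 59)/(23 − 3) = 3, so P = 50 + 3Q.
Competitive equilibrium: 219 − 8Q = 50 + 3Q → Q* = 15.363636, P* = 96.090909.
At the ceiling P = 70, quantity supplied = (70 − 50)/3 = 6.666667.
Willingness to pay at Q' = 6.666667: 219 − 8·6.666667 = 165.666664.
ΔQ = 15.363636 − 6.666667 = 8.696969; wedge = 165.666664 − 70 = 95.666664.
The triangle = ½ × 8.696969 × 95.666664 = 416.01.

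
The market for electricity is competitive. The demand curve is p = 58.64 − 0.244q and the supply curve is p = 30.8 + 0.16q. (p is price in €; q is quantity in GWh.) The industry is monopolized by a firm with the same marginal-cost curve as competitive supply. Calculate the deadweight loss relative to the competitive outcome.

€136.01

Competitive equilibrium: 58.64 − 0.244q = 30.8 + 0.16q → q* = 68.91089, p* = 41.82574.
Marginal revenue: MR = 58.64 − 0.488q. Set MR = MC: 58.64 − 0.488q = 30.8 + 0.16q → q_m = 42.96296.
Price p_m = 58.64 − 0.244·42.96296 = 48.15704; MC(q_m) = 30.8 + 0.16·42.96296 = 37.67407.
Competitive q* = 68.91089, so Δq = 25.94793; wedge = 48.15704 − 37.67407 = 10.48297.
Welfare loss = ½ × 25.94793 × 10.48297 = €136.01.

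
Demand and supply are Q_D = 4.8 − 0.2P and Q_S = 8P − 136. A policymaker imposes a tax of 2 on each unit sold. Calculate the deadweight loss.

0.39

In inverse form: demand P = 24 − 5Q, supply P = 17 + 0.125Q.
Competitive equilibrium: 24 − 5Q = 17 + 0.125Q → Q* = 1.3659, P* = 17.1707.
With the tax, the buyer price exceeds the seller price by 2: (24 − 5Q) − (17 + 0.125Q) = 2 → Q' = 0.9756.
ΔQ = 1.3659 − 0.9756 = 0.3903; the wedge equals the tax, 2.
The triangle = ½ × 0.3903 × 2 = 0.39.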